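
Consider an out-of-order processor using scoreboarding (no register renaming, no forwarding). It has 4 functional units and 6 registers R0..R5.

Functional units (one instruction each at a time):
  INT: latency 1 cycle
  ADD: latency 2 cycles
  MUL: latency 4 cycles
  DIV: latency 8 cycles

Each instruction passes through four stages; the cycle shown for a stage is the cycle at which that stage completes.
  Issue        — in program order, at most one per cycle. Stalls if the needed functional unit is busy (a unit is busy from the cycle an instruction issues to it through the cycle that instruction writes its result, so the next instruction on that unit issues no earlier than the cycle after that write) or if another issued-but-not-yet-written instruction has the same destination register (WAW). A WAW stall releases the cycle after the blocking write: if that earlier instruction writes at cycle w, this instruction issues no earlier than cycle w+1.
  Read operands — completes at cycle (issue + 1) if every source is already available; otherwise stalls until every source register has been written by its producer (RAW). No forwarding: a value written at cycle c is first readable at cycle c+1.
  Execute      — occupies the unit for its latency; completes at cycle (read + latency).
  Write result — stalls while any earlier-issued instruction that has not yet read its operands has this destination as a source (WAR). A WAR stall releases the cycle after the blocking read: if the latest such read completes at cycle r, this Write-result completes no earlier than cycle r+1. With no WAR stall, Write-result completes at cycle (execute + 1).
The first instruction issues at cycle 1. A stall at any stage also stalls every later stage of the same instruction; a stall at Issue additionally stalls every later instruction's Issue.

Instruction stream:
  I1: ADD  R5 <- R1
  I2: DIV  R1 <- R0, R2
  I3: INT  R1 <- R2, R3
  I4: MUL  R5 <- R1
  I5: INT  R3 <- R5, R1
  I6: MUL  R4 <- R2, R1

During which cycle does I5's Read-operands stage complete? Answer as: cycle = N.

I1: IS=1 RO=2 EX=4 WR=5
I2: IS=2 RO=3 EX=11 WR=12
I3: IS=13 RO=14 EX=15 WR=16  [WAW R1: wait I2 write@12]
I4: IS=14 RO=17 EX=21 WR=22  [RAW R1: wait I3 write@16]
I5: IS=17 RO=23 EX=24 WR=25  [struct: INT busy until I3 writes@16; RAW R5: wait I4 write@22]
I6: IS=23 RO=24 EX=28 WR=29  [struct: MUL busy until I4 writes@22]

cycle = 23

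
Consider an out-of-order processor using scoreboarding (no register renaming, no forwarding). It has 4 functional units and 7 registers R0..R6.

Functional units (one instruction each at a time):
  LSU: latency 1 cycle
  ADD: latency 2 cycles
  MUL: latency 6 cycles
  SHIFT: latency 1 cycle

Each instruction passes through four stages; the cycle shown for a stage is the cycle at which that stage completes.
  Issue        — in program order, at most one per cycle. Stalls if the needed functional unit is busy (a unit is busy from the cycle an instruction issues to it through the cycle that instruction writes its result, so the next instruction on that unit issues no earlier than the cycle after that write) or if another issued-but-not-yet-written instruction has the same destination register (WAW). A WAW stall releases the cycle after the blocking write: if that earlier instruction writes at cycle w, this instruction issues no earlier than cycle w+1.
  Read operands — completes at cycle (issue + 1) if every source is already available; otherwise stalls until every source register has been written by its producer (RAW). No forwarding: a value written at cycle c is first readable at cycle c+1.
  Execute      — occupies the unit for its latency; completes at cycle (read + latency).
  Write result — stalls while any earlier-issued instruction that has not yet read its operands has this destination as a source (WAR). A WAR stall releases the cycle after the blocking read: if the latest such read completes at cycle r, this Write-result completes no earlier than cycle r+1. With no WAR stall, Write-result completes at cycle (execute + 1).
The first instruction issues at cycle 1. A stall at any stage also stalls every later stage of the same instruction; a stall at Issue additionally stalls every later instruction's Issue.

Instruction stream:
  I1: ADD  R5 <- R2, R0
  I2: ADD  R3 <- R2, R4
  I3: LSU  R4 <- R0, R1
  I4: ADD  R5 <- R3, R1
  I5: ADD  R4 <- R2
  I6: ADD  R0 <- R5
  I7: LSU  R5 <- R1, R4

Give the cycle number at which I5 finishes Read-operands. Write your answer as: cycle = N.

cycle 1: I1→ADD
cycle 2: I1 RO
cycle 4: I1 EX
cycle 5: I1 WR R5
cycle 6: I2→ADD
cycle 7: I2 RO, I3→LSU
cycle 8: I3 RO
cycle 9: I2 EX, I3 EX
cycle 10: I2 WR R3, I3 WR R4
cycle 11: I4→ADD
cycle 12: I4 RO
cycle 14: I4 EX
cycle 15: I4 WR R5
cycle 16: I5→ADD
cycle 17: I5 RO
cycle 19: I5 EX
cycle 20: I5 WR R4
cycle 21: I6→ADD
cycle 22: I6 RO, I7→LSU
cycle 23: I7 RO
cycle 24: I6 EX, I7 EX
cycle 25: I6 WR R0, I7 WR R5

cycle = 17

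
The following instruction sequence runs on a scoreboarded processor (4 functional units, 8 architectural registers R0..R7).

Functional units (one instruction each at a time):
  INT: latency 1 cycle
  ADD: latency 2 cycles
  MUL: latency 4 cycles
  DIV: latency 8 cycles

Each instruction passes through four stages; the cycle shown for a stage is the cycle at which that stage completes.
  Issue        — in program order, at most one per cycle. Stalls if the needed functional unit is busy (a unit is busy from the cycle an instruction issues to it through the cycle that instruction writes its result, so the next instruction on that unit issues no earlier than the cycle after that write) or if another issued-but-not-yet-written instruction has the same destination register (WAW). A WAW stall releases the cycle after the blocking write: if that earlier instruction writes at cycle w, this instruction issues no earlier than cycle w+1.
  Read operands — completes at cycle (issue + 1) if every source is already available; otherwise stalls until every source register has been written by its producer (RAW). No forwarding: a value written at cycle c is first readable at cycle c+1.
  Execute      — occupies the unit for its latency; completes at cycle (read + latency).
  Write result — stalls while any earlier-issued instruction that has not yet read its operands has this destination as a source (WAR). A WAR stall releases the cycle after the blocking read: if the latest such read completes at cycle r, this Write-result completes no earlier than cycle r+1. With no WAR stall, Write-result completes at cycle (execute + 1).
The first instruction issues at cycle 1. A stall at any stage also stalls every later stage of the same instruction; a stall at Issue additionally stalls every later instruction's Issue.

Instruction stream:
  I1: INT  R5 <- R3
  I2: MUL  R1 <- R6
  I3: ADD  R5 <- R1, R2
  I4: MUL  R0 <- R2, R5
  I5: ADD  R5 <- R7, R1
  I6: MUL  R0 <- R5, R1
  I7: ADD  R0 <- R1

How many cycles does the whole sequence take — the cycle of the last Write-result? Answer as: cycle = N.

cycle = 30

t=1  I1 issues→INT
t=2  I1 reads, I2 issues→MUL
t=3  I1 exec-done, I2 reads
t=4  I1 writes R5
t=5  I3 issues→ADD
t=7  I2 exec-done
t=8  I2 writes R1
t=9  I3 reads, I4 issues→MUL
t=11  I3 exec-done
t=12  I3 writes R5
t=13  I4 reads, I5 issues→ADD
t=14  I5 reads
t=16  I5 exec-done
t=17  I4 exec-done, I5 writes R5
t=18  I4 writes R0
t=19  I6 issues→MUL
t=20  I6 reads
t=24  I6 exec-done
t=25  I6 writes R0
t=26  I7 issues→ADD
t=27  I7 reads
t=29  I7 exec-done
t=30  I7 writes R0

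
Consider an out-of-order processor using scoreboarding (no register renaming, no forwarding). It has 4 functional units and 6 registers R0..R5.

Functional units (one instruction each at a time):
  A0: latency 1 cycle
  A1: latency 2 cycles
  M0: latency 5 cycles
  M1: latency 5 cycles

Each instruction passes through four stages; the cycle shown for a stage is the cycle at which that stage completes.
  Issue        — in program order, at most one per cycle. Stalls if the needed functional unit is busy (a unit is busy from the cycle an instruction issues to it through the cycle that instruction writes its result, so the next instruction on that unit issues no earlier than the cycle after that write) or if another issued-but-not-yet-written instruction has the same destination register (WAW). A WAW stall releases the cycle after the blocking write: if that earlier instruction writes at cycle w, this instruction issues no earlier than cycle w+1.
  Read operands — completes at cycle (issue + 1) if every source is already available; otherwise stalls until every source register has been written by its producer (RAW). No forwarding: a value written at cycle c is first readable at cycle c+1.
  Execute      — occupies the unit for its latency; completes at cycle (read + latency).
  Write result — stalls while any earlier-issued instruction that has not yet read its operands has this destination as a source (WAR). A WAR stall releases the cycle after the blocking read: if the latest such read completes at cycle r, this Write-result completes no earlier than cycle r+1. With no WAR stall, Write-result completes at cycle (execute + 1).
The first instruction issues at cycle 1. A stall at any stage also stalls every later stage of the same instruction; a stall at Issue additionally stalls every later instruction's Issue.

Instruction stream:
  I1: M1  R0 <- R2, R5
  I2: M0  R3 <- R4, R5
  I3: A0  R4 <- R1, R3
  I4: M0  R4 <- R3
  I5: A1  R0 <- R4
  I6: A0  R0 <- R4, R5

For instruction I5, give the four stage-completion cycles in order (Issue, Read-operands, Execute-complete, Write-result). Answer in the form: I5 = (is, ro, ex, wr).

I5 = (14, 21, 23, 24)

I1: IS=1 RO=2 EX=7 WR=8
I2: IS=2 RO=3 EX=8 WR=9
I3: IS=3 RO=10 EX=11 WR=12  [RAW R3: wait I2 write@9]
I4: IS=13 RO=14 EX=19 WR=20  [WAW R4: wait I3 write@12]
I5: IS=14 RO=21 EX=23 WR=24  [RAW R4: wait I4 write@20]
I6: IS=25 RO=26 EX=27 WR=28  [WAW R0: wait I5 write@24]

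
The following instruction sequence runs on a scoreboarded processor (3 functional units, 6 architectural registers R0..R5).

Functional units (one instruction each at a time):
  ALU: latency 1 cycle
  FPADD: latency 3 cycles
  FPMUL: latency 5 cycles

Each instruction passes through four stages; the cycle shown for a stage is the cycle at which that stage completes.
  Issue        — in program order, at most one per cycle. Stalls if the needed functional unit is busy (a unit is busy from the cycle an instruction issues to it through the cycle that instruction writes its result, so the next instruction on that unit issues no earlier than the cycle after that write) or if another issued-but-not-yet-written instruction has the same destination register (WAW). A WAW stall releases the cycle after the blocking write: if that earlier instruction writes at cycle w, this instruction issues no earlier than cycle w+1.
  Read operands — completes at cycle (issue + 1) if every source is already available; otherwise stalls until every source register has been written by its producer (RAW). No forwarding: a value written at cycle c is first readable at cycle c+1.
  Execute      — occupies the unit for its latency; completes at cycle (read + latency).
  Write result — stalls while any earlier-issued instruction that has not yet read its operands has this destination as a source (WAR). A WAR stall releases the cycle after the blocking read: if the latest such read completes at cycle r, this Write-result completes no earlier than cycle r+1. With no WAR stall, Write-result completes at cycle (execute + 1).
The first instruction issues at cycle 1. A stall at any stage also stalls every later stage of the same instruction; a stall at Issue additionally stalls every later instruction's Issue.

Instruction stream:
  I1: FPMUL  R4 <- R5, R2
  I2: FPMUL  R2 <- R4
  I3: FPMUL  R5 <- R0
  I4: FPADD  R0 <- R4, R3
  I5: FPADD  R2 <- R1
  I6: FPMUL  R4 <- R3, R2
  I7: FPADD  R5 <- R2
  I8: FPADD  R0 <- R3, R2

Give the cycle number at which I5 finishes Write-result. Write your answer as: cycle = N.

cycle = 29

[I1] 1/2/7/8
[I2] 9/10/15/16  (struct: FPMUL busy until I1 writes@8)
[I3] 17/18/23/24  (struct: FPMUL busy until I2 writes@16)
[I4] 18/19/22/23
[I5] 24/25/28/29  (struct: FPADD busy until I4 writes@23)
[I6] 25/30/35/36  (RAW R2: wait I5 write@29)
[I7] 30/31/34/35  (struct: FPADD busy until I5 writes@29)
[I8] 36/37/40/41  (struct: FPADD busy until I7 writes@35)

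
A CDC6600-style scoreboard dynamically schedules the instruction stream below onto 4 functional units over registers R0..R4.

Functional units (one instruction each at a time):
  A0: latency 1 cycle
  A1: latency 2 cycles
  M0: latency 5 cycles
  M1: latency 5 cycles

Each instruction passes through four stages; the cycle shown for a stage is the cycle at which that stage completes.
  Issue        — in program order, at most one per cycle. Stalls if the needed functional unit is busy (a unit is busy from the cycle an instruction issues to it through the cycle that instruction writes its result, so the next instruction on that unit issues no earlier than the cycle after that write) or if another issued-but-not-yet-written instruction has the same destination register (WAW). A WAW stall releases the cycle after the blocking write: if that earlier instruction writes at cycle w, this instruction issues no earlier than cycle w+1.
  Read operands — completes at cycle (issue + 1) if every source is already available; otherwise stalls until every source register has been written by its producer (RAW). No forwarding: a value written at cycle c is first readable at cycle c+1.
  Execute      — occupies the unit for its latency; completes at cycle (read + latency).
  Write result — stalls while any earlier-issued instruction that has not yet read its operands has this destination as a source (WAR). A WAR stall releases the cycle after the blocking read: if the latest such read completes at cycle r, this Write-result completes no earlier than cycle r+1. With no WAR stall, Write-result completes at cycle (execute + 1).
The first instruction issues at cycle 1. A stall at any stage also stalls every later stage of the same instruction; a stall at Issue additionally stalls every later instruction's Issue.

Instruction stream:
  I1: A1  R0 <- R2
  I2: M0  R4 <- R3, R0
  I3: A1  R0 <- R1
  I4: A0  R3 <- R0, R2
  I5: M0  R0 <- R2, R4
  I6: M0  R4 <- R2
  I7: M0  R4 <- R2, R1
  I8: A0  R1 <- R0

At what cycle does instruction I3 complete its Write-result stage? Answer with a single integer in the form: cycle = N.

  I1 | 1 | 2 | 4 | 5
  I2 | 2 | 6 | 11 | 12   RAW R0: wait I1 write@5
  I3 | 6 | 7 | 9 | 10   struct: A1 busy until I1 writes@5
  I4 | 7 | 11 | 12 | 13   RAW R0: wait I3 write@10
  I5 | 13 | 14 | 19 | 20   struct: M0 busy until I2 writes@12
  I6 | 21 | 22 | 27 | 28   struct: M0 busy until I5 writes@20
  I7 | 29 | 30 | 35 | 36   struct: M0 busy until I6 writes@28
  I8 | 30 | 31 | 32 | 33

cycle = 10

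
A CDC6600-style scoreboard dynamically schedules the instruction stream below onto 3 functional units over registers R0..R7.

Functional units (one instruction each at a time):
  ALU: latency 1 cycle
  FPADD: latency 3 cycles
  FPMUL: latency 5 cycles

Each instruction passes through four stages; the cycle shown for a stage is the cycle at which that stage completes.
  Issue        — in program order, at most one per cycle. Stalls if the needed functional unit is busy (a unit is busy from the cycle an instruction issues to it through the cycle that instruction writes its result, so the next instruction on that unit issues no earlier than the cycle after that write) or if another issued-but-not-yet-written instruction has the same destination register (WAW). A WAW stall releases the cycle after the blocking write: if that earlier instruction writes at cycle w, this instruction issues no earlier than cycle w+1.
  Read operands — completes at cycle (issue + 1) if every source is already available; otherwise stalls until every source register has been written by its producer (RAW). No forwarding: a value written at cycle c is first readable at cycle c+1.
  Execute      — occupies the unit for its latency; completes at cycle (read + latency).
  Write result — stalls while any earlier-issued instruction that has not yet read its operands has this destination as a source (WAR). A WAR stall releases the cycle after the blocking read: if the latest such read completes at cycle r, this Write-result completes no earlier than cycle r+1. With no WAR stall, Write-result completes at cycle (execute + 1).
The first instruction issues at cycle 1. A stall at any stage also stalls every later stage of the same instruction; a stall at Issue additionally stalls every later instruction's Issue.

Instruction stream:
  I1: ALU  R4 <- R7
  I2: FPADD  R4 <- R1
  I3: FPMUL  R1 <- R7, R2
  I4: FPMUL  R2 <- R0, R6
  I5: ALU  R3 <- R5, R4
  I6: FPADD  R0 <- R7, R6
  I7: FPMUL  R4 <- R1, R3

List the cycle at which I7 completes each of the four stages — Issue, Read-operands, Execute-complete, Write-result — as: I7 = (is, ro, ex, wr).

I1: IS=1 RO=2 EX=3 WR=4
I2: IS=5 RO=6 EX=9 WR=10  [WAW R4: wait I1 write@4]
I3: IS=6 RO=7 EX=12 WR=13
I4: IS=14 RO=15 EX=20 WR=21  [struct: FPMUL busy until I3 writes@13]
I5: IS=15 RO=16 EX=17 WR=18
I6: IS=16 RO=17 EX=20 WR=21
I7: IS=22 RO=23 EX=28 WR=29  [struct: FPMUL busy until I4 writes@21]

I7 = (22, 23, 28, 29)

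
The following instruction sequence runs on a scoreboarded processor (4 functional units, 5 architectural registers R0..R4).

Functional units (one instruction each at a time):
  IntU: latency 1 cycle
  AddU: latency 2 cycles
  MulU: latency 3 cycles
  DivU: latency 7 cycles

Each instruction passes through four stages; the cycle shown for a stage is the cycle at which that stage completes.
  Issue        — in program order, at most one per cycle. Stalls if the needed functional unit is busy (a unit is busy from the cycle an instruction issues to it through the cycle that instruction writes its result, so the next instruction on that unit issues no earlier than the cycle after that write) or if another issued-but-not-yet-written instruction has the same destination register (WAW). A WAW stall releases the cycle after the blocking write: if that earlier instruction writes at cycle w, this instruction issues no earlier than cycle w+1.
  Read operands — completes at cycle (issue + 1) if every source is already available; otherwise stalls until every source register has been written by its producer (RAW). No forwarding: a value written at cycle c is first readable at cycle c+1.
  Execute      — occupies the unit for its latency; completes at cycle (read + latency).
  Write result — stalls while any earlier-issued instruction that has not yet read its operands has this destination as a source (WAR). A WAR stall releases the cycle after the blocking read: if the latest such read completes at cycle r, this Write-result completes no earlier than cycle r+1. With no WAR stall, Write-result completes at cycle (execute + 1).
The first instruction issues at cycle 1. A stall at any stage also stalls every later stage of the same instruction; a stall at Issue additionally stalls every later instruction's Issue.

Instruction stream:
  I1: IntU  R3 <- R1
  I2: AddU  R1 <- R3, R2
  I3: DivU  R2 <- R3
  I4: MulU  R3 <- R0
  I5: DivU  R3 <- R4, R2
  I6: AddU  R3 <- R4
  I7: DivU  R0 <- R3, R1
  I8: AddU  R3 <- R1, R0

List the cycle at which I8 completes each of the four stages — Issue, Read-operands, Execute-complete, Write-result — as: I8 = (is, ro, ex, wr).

I8 = (29, 38, 40, 41)

[1] I1 dispatched to IntU
[2] I1 operands ready | I2 dispatched to AddU
[3] I1 complete | I3 dispatched to DivU
[4] R3←I1
[5] I2 operands ready | I3 operands ready | I4 dispatched to MulU
[6] I4 operands ready
[7] I2 complete
[8] R1←I2
[9] I4 complete
[10] R3←I4
[12] I3 complete
[13] R2←I3
[14] I5 dispatched to DivU
[15] I5 operands ready
[22] I5 complete
[23] R3←I5
[24] I6 dispatched to AddU
[25] I6 operands ready | I7 dispatched to DivU
[27] I6 complete
[28] R3←I6
[29] I7 operands ready | I8 dispatched to AddU
[36] I7 complete
[37] R0←I7
[38] I8 operands ready
[40] I8 complete
[41] R3←I8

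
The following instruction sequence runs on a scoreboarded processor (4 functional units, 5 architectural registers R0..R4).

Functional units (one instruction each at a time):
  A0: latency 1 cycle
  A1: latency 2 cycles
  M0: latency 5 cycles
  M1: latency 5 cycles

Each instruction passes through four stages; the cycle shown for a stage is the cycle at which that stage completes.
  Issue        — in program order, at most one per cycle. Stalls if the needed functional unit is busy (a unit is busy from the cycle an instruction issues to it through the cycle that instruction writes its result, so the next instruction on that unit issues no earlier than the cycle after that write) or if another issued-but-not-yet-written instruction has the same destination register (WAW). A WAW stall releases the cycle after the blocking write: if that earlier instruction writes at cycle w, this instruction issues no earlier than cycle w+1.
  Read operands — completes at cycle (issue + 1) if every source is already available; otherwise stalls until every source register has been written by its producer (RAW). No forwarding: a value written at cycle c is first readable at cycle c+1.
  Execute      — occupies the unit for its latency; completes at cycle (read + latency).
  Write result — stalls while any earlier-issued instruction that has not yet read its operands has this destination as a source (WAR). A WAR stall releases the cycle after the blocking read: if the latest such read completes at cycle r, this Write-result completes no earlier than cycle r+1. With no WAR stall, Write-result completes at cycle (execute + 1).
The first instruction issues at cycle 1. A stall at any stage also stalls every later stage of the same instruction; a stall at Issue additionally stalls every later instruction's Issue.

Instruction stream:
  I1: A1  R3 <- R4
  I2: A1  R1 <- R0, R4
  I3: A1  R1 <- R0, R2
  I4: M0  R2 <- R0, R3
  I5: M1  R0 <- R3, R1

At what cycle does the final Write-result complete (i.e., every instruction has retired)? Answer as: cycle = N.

c1: issue I1 (A1)
c2: I1 read-ops
c4: I1 finished on A1
c5: I1→R3
c6: issue I2 (A1)
c7: I2 read-ops
c9: I2 finished on A1
c10: I2→R1
c11: issue I3 (A1)
c12: I3 read-ops; issue I4 (M0)
c13: I4 read-ops; issue I5 (M1)
c14: I3 finished on A1
c15: I3→R1
c16: I5 read-ops
c18: I4 finished on M0
c19: I4→R2
c21: I5 finished on M1
c22: I5→R0

cycle = 22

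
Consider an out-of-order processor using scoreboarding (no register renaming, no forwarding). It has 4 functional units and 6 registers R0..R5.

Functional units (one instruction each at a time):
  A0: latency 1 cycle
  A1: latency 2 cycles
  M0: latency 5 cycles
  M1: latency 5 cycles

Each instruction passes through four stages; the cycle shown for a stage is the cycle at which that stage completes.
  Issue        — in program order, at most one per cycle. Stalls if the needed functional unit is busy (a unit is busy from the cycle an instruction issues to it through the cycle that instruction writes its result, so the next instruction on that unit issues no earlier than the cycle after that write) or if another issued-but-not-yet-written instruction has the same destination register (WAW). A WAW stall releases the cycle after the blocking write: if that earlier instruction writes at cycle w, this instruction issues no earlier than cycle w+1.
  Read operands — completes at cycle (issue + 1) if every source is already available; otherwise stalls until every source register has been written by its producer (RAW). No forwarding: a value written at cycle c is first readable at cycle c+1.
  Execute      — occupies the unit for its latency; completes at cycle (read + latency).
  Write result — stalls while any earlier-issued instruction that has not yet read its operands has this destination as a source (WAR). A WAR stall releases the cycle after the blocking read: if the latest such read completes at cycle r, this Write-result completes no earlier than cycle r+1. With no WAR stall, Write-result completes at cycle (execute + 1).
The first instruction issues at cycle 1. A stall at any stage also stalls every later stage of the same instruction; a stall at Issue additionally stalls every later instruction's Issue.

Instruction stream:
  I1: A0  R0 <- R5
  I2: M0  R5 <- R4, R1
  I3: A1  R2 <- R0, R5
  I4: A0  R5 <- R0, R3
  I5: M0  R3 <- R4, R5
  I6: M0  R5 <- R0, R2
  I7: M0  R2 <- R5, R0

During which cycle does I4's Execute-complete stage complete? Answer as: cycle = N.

I1: IS=1 RO=2 EX=3 WR=4
I2: IS=2 RO=3 EX=8 WR=9
I3: IS=3 RO=10 EX=12 WR=13  [RAW R5: wait I2 write@9]
I4: IS=10 RO=11 EX=12 WR=13  [WAW R5: wait I2 write@9]
I5: IS=11 RO=14 EX=19 WR=20  [RAW R5: wait I4 write@13]
I6: IS=21 RO=22 EX=27 WR=28  [struct: M0 busy until I5 writes@20]
I7: IS=29 RO=30 EX=35 WR=36  [struct: M0 busy until I6 writes@28]

cycle = 12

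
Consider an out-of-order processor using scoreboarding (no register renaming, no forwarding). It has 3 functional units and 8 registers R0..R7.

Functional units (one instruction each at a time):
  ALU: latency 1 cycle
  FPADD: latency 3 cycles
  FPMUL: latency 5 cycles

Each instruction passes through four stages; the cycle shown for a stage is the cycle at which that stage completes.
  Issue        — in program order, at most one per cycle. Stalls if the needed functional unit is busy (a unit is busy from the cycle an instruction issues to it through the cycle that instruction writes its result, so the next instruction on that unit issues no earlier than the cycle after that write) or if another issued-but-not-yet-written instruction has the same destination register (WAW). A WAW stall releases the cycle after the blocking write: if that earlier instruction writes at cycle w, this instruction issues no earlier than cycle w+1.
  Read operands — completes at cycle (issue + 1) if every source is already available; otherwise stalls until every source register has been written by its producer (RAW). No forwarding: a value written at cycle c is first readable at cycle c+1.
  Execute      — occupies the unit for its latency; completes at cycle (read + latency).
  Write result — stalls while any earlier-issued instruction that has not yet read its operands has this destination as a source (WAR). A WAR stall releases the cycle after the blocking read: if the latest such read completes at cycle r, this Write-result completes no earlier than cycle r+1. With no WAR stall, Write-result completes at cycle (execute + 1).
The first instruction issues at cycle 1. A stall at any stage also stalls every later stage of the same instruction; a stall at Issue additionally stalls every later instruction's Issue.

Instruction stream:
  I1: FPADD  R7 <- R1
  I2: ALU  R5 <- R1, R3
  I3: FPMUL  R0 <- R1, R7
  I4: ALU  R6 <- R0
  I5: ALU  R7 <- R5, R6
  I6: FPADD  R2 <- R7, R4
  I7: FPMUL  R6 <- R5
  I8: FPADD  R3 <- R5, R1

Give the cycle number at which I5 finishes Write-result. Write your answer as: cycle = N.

cycle = 20

c1: issue I1 (FPADD)
c2: I1 read-ops, issue I2 (ALU)
c3: I2 read-ops, issue I3 (FPMUL)
c4: I2 finished on ALU
c5: I1 finished on FPADD, I2→R5
c6: I1→R7, issue I4 (ALU)
c7: I3 read-ops
c12: I3 finished on FPMUL
c13: I3→R0
c14: I4 read-ops
c15: I4 finished on ALU
c16: I4→R6
c17: issue I5 (ALU)
c18: I5 read-ops, issue I6 (FPADD)
c19: I5 finished on ALU, issue I7 (FPMUL)
c20: I5→R7, I7 read-ops
c21: I6 read-ops
c24: I6 finished on FPADD
c25: I6→R2, I7 finished on FPMUL
c26: I7→R6, issue I8 (FPADD)
c27: I8 read-ops
c30: I8 finished on FPADD
c31: I8→R3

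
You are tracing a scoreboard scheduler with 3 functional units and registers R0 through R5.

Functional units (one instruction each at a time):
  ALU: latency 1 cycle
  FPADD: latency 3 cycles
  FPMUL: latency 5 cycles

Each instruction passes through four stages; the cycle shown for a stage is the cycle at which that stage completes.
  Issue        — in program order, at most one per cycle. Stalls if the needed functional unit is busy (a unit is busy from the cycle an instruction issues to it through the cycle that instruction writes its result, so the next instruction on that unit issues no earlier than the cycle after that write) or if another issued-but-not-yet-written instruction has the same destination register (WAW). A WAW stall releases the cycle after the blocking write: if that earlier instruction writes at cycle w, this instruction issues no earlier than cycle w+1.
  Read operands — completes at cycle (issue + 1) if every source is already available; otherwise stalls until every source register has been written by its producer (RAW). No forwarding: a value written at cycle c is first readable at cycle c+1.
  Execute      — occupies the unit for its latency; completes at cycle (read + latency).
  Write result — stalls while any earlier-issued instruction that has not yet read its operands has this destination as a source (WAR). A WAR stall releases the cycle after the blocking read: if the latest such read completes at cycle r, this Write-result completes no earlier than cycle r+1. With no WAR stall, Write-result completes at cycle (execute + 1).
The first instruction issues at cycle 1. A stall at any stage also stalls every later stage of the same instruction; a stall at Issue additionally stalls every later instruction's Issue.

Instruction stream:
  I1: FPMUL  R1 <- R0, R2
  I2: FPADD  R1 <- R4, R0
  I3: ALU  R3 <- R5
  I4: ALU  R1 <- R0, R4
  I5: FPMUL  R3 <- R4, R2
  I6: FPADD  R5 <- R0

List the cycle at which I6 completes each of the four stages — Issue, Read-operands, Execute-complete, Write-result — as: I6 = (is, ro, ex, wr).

I6 = (17, 18, 21, 22)

I1 -> (1, 2, 7, 8)
I2 -> (9, 10, 13, 14)  // WAW R1: wait I1 write@8
I3 -> (10, 11, 12, 13)
I4 -> (15, 16, 17, 18)  // WAW R1: wait I2 write@14
I5 -> (16, 17, 22, 23)
I6 -> (17, 18, 21, 22)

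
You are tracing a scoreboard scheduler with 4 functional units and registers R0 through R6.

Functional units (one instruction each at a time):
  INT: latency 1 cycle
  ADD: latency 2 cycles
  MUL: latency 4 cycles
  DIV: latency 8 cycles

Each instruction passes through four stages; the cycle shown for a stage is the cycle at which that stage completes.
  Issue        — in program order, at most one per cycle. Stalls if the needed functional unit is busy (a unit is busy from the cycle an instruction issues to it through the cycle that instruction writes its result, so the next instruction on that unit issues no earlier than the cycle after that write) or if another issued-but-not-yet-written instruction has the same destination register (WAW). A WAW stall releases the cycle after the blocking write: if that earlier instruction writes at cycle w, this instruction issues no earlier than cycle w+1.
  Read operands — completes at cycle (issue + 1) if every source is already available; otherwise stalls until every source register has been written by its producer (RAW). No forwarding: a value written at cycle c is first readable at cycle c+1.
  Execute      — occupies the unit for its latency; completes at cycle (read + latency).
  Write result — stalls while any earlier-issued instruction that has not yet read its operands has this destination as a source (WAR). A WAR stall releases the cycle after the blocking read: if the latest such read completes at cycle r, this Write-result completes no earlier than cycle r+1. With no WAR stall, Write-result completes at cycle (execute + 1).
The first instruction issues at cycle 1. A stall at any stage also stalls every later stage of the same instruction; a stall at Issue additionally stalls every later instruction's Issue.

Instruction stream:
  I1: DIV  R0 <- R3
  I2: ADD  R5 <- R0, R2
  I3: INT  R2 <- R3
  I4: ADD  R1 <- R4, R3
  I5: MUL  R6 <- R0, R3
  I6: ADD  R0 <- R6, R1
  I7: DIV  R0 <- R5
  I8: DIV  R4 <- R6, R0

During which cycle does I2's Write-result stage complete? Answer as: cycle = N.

[1] I1 dispatched to DIV
[2] I1 operands ready, I2 dispatched to ADD
[3] I3 dispatched to INT
[4] I3 operands ready
[5] I3 complete
[10] I1 complete
[11] R0←I1
[12] I2 operands ready
[13] R2←I3
[14] I2 complete
[15] R5←I2
[16] I4 dispatched to ADD
[17] I4 operands ready, I5 dispatched to MUL
[18] I5 operands ready
[19] I4 complete
[20] R1←I4
[21] I6 dispatched to ADD
[22] I5 complete
[23] R6←I5
[24] I6 operands ready
[26] I6 complete
[27] R0←I6
[28] I7 dispatched to DIV
[29] I7 operands ready
[37] I7 complete
[38] R0←I7
[39] I8 dispatched to DIV
[40] I8 operands ready
[48] I8 complete
[49] R4←I8

cycle = 15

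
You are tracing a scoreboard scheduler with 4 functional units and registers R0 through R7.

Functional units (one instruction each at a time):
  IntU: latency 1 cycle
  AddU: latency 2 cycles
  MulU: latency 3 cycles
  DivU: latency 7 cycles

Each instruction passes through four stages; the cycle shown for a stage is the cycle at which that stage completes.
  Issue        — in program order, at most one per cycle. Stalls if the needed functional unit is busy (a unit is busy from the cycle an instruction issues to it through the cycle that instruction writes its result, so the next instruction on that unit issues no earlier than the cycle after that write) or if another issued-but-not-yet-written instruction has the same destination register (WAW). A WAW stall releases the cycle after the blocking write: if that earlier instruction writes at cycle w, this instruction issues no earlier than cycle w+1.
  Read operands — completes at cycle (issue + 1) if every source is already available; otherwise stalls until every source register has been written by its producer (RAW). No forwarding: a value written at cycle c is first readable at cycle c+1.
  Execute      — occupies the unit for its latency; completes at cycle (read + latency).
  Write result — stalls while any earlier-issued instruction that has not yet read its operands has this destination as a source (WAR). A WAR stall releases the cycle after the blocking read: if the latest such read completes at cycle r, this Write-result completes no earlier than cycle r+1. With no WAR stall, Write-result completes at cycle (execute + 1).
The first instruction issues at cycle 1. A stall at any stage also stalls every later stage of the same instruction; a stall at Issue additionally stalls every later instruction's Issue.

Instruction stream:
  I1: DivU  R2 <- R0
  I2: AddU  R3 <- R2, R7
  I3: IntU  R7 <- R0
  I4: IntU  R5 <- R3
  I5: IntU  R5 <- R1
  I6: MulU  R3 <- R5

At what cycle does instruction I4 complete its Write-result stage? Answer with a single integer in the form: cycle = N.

[1] I1→DivU
[2] I1 RO, I2→AddU
[3] I3→IntU
[4] I3 RO
[5] I3 EX
[9] I1 EX
[10] I1 WR R2
[11] I2 RO
[12] I3 WR R7
[13] I2 EX, I4→IntU
[14] I2 WR R3
[15] I4 RO
[16] I4 EX
[17] I4 WR R5
[18] I5→IntU
[19] I5 RO, I6→MulU
[20] I5 EX
[21] I5 WR R5
[22] I6 RO
[25] I6 EX
[26] I6 WR R3

cycle = 17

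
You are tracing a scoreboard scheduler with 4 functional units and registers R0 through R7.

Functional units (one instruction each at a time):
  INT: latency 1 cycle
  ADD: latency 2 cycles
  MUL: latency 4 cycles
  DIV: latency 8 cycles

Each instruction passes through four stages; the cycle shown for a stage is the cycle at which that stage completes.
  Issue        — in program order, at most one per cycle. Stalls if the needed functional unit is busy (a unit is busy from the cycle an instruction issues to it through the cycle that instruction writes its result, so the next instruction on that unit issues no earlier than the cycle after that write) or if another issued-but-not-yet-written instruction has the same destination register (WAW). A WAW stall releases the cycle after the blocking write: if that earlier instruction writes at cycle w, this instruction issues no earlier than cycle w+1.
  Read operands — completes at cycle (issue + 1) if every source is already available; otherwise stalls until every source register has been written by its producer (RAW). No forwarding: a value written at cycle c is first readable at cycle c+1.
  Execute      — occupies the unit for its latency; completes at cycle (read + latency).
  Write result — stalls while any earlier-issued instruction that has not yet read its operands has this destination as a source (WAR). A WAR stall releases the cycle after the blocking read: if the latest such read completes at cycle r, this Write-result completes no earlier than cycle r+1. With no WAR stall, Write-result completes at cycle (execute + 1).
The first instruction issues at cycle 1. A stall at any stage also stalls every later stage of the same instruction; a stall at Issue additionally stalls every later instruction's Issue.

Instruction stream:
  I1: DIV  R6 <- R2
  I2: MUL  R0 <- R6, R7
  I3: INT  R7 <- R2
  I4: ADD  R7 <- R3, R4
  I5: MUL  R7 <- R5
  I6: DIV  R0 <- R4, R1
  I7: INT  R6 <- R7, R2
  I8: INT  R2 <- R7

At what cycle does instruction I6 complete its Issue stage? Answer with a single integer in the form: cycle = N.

[1] I1→DIV
[2] I1 RO · I2→MUL
[3] I3→INT
[4] I3 RO
[5] I3 EX
[10] I1 EX
[11] I1 WR R6
[12] I2 RO
[13] I3 WR R7
[14] I4→ADD
[15] I4 RO
[16] I2 EX
[17] I2 WR R0 · I4 EX
[18] I4 WR R7
[19] I5→MUL
[20] I5 RO · I6→DIV
[21] I6 RO · I7→INT
[24] I5 EX
[25] I5 WR R7
[26] I7 RO
[27] I7 EX
[28] I7 WR R6
[29] I6 EX · I8→INT
[30] I6 WR R0 · I8 RO
[31] I8 EX
[32] I8 WR R2

cycle = 20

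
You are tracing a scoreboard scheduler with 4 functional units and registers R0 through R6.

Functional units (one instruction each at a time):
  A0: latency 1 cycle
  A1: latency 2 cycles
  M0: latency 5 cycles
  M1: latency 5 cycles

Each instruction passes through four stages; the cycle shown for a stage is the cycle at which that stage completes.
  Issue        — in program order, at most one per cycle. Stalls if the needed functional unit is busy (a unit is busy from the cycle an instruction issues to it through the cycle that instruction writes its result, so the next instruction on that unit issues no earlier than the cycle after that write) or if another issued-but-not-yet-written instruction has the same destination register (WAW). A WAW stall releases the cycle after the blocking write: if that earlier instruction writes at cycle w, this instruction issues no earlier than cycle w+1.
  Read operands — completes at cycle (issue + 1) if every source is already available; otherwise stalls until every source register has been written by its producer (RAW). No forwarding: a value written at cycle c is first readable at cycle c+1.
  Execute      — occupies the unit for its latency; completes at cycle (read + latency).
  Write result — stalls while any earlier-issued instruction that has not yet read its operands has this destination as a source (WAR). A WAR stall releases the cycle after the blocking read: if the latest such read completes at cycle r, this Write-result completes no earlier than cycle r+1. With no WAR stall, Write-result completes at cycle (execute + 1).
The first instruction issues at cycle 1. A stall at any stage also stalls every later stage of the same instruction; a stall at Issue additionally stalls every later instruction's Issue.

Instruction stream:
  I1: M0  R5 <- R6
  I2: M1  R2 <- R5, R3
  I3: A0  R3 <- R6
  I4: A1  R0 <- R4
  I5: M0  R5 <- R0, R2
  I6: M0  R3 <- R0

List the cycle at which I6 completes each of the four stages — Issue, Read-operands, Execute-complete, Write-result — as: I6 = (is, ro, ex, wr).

I6 = (23, 24, 29, 30)

cycle 1: I1→M0
cycle 2: I1 RO; I2→M1
cycle 3: I3→A0
cycle 4: I3 RO; I4→A1
cycle 5: I3 EX; I4 RO
cycle 7: I1 EX; I4 EX
cycle 8: I1 WR R5; I4 WR R0
cycle 9: I2 RO; I5→M0
cycle 10: I3 WR R3
cycle 14: I2 EX
cycle 15: I2 WR R2
cycle 16: I5 RO
cycle 21: I5 EX
cycle 22: I5 WR R5
cycle 23: I6→M0
cycle 24: I6 RO
cycle 29: I6 EX
cycle 30: I6 WR R3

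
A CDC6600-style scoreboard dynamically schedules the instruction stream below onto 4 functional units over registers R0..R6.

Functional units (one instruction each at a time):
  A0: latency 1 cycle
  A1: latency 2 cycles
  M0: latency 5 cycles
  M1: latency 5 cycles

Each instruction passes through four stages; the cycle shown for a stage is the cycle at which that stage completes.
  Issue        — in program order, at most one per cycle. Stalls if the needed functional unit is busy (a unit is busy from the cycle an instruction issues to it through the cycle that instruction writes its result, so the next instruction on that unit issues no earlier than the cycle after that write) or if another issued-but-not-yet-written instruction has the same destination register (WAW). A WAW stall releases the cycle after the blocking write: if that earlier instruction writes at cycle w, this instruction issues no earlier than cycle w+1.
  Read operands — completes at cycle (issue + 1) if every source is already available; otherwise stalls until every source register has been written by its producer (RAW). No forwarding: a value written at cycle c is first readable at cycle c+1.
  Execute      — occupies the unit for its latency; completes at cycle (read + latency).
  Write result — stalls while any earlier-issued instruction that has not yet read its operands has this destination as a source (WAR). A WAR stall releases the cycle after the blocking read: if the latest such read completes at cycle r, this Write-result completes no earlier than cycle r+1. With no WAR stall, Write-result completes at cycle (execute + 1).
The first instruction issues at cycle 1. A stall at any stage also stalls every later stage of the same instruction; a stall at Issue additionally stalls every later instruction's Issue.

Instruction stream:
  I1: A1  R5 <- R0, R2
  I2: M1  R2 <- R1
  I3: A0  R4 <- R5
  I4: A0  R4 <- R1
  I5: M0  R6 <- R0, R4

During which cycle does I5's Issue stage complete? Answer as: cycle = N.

cycle = 10

c1: I1 issues→A1
c2: I1 reads | I2 issues→M1
c3: I2 reads | I3 issues→A0
c4: I1 exec-done
c5: I1 writes R5
c6: I3 reads
c7: I3 exec-done
c8: I2 exec-done | I3 writes R4
c9: I2 writes R2 | I4 issues→A0
c10: I4 reads | I5 issues→M0
c11: I4 exec-done
c12: I4 writes R4
c13: I5 reads
c18: I5 exec-done
c19: I5 writes R6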